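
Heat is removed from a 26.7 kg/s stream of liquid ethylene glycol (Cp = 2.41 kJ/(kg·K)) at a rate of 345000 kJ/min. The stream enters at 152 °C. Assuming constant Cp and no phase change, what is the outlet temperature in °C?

Q = 345000 kJ/min = 5750 kJ/s
ΔT = Q/(ṁ·Cp) = 5750/(26.7×2.41) = 89.359 K
T_out = 152 − 89.359 = 62.641 °C

T_out = 62.6 °C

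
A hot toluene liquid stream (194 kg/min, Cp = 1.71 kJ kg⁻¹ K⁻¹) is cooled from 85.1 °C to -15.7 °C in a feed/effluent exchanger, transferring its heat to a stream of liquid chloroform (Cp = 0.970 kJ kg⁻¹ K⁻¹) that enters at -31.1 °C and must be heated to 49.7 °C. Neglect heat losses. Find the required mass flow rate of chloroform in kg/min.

ṁ_c = 427 kg/min

Heat released by hot stream: Q = 194 × 1.71 × (85.1 − -15.7) = 33439 kJ/min
Energy balance on cold side (adiabatic exchanger): Q = ṁ_c·Cp_c·(T_c,out − T_c,in)
ṁ_c = 33439 / [0.970 × (49.7 − -31.1)] = 426.65 kg/min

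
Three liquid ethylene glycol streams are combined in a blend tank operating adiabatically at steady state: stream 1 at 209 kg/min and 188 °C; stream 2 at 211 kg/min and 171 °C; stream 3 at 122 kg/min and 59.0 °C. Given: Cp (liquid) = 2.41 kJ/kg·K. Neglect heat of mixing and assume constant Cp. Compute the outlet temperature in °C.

No heat crosses the boundary, so H_out = H_in.
T_out = Σ ṁᵢCp,ᵢTᵢ / Σ ṁᵢCp,ᵢ
      = 199000 / 1306.2 = 152.35 °C

T_out = 152 °C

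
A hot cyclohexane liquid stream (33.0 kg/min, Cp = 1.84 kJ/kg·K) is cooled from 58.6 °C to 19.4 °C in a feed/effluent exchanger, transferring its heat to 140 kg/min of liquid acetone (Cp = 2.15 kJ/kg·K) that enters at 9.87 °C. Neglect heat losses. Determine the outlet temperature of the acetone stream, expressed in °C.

T_c,out = 17.8 °C

Heat released by hot stream: Q = 33.0 × 1.84 × (58.6 − 19.4) = 2380.2 kJ/min
Energy balance on cold side (adiabatic exchanger): Q = ṁ_c·Cp_c·(T_c,out − T_c,in)
T_c,out = 9.87 + 2380.2/(140 × 2.15) = 17.778 °C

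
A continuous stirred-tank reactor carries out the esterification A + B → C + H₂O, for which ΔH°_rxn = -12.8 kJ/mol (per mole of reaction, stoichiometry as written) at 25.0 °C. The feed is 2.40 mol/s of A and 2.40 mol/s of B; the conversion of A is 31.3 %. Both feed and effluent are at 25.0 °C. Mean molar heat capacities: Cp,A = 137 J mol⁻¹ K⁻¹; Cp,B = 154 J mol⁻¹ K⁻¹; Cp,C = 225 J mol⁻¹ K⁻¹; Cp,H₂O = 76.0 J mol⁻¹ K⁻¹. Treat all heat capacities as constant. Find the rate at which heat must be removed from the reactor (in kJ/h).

Q_out = 34600 kJ/h

Extent of reaction ξ = 0.313 × 2.40 = 0.7512 mol/s
Reaction term: ξ·ΔH°_rxn = 0.7512 × -12.8 = -9.6154 kJ/s
Q = ΔH = -9.6154 kJ/s = -9.6154 kW
Heat removed = 34615 kJ/h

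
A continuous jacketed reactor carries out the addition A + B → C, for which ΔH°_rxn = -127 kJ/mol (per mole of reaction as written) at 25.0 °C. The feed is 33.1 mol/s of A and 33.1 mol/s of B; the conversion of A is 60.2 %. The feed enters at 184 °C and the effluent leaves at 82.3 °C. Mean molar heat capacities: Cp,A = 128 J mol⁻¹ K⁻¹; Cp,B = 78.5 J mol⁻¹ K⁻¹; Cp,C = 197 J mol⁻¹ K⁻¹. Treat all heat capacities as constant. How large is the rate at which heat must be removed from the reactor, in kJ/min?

Extent of reaction ξ = 0.602 × 33.1 = 19.926 mol/s
Reaction term: ξ·ΔH°_rxn = 19.926 × -127 = -2530.6 kJ/s
Sensible, feed 184→25 °C: -1086.8 kJ/s
Outlet flows (mol/s): A 13.174, B 13.174, C 19.926
Sensible, products 25→82.3 °C: 380.81 kJ/s
Q = ΔH = -3236.6 kJ/s = -3236.6 kW
Heat removed = 194200 kJ/min

Q_out = 194000 kJ/min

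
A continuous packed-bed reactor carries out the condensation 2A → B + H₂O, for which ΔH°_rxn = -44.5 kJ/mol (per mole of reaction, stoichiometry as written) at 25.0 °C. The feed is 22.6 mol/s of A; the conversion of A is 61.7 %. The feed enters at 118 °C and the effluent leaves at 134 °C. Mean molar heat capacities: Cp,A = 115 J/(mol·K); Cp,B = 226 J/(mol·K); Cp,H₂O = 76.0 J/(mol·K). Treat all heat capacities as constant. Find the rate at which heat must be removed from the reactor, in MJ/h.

Extent of reaction ξ = 0.617 × 22.6 / 2 = 6.9721 mol/s
Reaction term: ξ·ΔH°_rxn = 6.9721 × -44.5 = -310.26 kJ/s
Sensible, feed 118→25 °C: -241.71 kJ/s
Outlet flows (mol/s): A 8.6558, B 6.9721, H₂O 6.9721
Sensible, products 25→134 °C: 338.01 kJ/s
Q = ΔH = -213.96 kJ/s = -213.96 kW
Heat removed = 770.25 MJ/h

Q_out = 770 MJ/h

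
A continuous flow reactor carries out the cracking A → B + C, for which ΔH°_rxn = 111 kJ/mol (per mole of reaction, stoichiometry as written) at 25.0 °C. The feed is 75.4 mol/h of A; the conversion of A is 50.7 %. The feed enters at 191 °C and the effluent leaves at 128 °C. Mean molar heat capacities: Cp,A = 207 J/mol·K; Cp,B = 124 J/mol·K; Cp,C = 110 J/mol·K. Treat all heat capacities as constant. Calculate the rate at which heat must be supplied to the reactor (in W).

Q_in = 935 W

Extent of reaction ξ = 0.507 × 75.4 = 38.228 mol/h
Reaction term: ξ·ΔH°_rxn = 38.228 × 111 = 4243.3 kJ/h
Sensible, feed 191→25 °C: -2590.9 kJ/h
Outlet flows (mol/h): A 37.172, B 38.228, C 38.228
Sensible, products 25→128 °C: 1713.9 kJ/h
Q = ΔH = 3366.3 kJ/h = 0.93508 kW
Heat supplied = 935.08 W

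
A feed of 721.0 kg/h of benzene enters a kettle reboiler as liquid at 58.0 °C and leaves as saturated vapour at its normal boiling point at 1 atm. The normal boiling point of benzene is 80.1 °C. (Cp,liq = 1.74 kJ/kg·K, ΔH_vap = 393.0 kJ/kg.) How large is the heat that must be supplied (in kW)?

Q = 86.4 kW

liquid 58.0→80.1 °C: 38.454 kJ/kg
vaporisation at 80.1 °C: 393 kJ/kg
Δh = 38.454 + 393 = 431.45 kJ/kg
Q = ṁ·Δh = 721.0 kg/h × 431.45 kJ/kg = 311080 kJ/h
|Q| = 86.411 kW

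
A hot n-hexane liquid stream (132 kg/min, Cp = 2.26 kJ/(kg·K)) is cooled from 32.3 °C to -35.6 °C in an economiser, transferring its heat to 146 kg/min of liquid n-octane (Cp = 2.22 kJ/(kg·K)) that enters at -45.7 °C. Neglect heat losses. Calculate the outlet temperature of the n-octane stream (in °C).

T_c,out = 16.8 °C

Heat released by hot stream: Q = 132 × 2.26 × (32.3 − -35.6) = 20256 kJ/min
Energy balance on cold side (adiabatic exchanger): Q = ṁ_c·Cp_c·(T_c,out − T_c,in)
T_c,out = -45.7 + 20256/(146 × 2.22) = 16.795 °C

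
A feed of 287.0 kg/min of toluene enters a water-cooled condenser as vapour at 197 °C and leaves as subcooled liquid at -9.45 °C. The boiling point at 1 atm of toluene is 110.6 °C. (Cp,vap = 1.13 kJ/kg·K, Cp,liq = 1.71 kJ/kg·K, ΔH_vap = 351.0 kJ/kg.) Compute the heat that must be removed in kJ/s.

vapour 197→110.6 °C: -97.632 kJ/kg
condensation at 110.6 °C: -351 kJ/kg
liquid 110.6→-9.45 °C: -205.29 kJ/kg
Δh = -97.632 + -351 + -205.29 = -653.92 kJ/kg
Q = ṁ·Δh = 287.0 kg/min × -653.92 kJ/kg = -187670 kJ/min
|Q| = 3127.9 kW

Q_c = 3130 kJ/s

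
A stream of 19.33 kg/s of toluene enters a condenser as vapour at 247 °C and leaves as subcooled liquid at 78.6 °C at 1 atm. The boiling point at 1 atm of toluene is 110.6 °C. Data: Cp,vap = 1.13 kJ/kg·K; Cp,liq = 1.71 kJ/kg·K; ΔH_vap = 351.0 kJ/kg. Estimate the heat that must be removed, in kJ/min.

Q_c = 649000 kJ/min

vapour 247→110.6 °C: -154.13 kJ/kg
condensation at 110.6 °C: -351 kJ/kg
liquid 110.6→78.6 °C: -54.72 kJ/kg
Δh = -154.13 + -351 + -54.72 = -559.85 kJ/kg
Q = ṁ·Δh = 19.33 kg/s × -559.85 kJ/kg = -10822 kJ/s
|Q| = 10822 kW = 649320 kJ/min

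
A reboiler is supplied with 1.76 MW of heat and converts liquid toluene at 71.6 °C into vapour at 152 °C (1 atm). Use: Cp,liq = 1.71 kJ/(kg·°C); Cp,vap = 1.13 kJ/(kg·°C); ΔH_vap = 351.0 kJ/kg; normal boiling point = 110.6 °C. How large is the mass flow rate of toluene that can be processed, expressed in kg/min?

ṁ = 227 kg/min

Δh = 1.71×(110.6−71.6) + 351.0 + 1.13×(152−110.6) = 464.47 kJ/kg
Q = 1.76 MW = 1760 kJ/s = 105600 kJ/min
ṁ = Q/Δh = 105600 / 464.47 = 227.35 kg/min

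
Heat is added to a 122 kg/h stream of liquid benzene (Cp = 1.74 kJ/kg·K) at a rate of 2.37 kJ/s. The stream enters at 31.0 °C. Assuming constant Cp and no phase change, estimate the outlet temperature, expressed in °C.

Q = 2.37 kJ/s = 8532 kJ/h
ΔT = Q/(ṁ·Cp) = 8532/(122×1.74) = 40.192 K
T_out = 31.0 + 40.192 = 71.192 °C

T_out = 71.2 °C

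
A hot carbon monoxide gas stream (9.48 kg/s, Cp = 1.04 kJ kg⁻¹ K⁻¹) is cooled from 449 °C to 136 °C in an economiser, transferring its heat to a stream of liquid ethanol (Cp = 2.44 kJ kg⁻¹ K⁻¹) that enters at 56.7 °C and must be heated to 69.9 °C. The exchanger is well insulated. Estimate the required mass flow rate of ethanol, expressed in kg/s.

Heat released by hot stream: Q = 9.48 × 1.04 × (449 − 136) = 3085.9 kJ/s
Energy balance on cold side (adiabatic exchanger): Q = ṁ_c·Cp_c·(T_c,out − T_c,in)
ṁ_c = 3085.9 / [2.44 × (69.9 − 56.7)] = 95.813 kg/s

ṁ_c = 95.8 kg/s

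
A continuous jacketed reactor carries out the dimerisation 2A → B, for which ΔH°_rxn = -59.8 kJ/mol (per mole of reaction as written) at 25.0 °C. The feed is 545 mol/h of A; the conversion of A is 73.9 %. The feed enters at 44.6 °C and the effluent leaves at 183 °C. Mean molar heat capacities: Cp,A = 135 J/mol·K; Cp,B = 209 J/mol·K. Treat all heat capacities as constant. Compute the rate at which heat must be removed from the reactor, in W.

Extent of reaction ξ = 0.739 × 545 / 2 = 201.38 mol/h
Reaction term: ξ·ΔH°_rxn = 201.38 × -59.8 = -12042 kJ/h
Sensible, feed 44.6→25 °C: -1442.1 kJ/h
Outlet flows (mol/h): A 142.25, B 201.38
Sensible, products 25→183 °C: 9684 kJ/h
Q = ΔH = -3800.5 kJ/h = -1.0557 kW
Heat removed = 1055.7 W

Q_out = 1060 W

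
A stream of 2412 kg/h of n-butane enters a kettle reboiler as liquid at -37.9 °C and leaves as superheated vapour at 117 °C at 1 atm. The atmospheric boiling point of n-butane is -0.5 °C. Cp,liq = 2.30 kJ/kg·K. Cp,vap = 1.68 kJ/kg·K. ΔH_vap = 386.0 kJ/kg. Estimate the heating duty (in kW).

Q = 449 kW

liquid -37.9→-0.5 °C: 86.02 kJ/kg
vaporisation at -0.5 °C: 386 kJ/kg
vapour -0.5→117 °C: 197.4 kJ/kg
Δh = 86.02 + 386 + 197.4 = 669.42 kJ/kg
Q = ṁ·Δh = 2412 kg/h × 669.42 kJ/kg = 1.6146e+06 kJ/h
|Q| = 448.51 kW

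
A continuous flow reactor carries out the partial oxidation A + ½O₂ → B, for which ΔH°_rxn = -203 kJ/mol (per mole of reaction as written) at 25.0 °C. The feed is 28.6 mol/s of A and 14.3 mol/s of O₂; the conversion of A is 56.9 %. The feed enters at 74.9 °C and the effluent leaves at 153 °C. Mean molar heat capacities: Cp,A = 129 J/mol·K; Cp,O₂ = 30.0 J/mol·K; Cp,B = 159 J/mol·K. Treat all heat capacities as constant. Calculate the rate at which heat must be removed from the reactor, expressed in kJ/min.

Q_out = 177000 kJ/min

Extent of reaction ξ = 0.569 × 28.6 = 16.273 mol/s
Reaction term: ξ·ΔH°_rxn = 16.273 × -203 = -3303.5 kJ/s
Sensible, feed 74.9→25 °C: -205.51 kJ/s
Outlet flows (mol/s): A 12.327, O₂ 6.1633, B 16.273
Sensible, products 25→153 °C: 558.4 kJ/s
Q = ΔH = -2950.6 kJ/s = -2950.6 kW
Heat removed = 177040 kJ/min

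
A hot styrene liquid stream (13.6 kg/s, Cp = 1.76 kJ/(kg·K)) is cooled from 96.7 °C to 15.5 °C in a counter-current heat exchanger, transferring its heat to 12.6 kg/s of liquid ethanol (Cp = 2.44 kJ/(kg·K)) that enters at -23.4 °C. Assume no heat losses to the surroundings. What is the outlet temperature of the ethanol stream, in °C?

Heat released by hot stream: Q = 13.6 × 1.76 × (96.7 − 15.5) = 1943.6 kJ/s
Energy balance on cold side (adiabatic exchanger): Q = ṁ_c·Cp_c·(T_c,out − T_c,in)
T_c,out = -23.4 + 1943.6/(12.6 × 2.44) = 39.819 °C

T_c,out = 39.8 °C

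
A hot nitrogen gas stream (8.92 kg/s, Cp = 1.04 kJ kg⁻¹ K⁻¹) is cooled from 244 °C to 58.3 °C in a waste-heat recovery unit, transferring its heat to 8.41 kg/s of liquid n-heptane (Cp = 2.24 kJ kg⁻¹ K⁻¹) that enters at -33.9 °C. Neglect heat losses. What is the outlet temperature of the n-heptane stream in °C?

Heat released by hot stream: Q = 8.92 × 1.04 × (244 − 58.3) = 1722.7 kJ/s
Energy balance on cold side (adiabatic exchanger): Q = ṁ_c·Cp_c·(T_c,out − T_c,in)
T_c,out = -33.9 + 1722.7/(8.41 × 2.24) = 57.546 °C

T_c,out = 57.5 °C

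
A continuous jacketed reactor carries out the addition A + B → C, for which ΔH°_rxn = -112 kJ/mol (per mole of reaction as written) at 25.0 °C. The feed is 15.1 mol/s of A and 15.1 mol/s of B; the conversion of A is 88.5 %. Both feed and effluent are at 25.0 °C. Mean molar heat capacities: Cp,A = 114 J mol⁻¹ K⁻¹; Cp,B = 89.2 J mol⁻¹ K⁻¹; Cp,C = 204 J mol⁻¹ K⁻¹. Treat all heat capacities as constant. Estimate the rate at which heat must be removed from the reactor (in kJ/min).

Q_out = 89800 kJ/min

Extent of reaction ξ = 0.885 × 15.1 = 13.364 mol/s
Reaction term: ξ·ΔH°_rxn = 13.364 × -112 = -1496.7 kJ/s
Q = ΔH = -1496.7 kJ/s = -1496.7 kW
Heat removed = 89803 kJ/min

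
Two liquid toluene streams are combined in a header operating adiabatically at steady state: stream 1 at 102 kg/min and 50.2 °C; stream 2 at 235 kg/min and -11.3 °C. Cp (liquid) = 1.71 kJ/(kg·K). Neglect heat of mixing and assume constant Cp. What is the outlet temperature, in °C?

T_out = 7.31 °C

No heat crosses the boundary, so H_out = H_in.
T_out = Σ ṁᵢCp,ᵢTᵢ / Σ ṁᵢCp,ᵢ
      = 4215 / 576.27 = 7.3142 °C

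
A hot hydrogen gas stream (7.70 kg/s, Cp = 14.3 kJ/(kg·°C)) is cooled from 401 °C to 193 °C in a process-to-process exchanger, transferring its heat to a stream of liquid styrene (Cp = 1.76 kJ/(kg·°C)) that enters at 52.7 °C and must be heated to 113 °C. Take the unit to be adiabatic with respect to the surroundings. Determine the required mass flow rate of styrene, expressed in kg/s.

Heat released by hot stream: Q = 7.70 × 14.3 × (401 − 193) = 22903 kJ/s
Energy balance on cold side (adiabatic exchanger): Q = ṁ_c·Cp_c·(T_c,out − T_c,in)
ṁ_c = 22903 / [1.76 × (113 − 52.7)] = 215.8 kg/s

ṁ_c = 216 kg/s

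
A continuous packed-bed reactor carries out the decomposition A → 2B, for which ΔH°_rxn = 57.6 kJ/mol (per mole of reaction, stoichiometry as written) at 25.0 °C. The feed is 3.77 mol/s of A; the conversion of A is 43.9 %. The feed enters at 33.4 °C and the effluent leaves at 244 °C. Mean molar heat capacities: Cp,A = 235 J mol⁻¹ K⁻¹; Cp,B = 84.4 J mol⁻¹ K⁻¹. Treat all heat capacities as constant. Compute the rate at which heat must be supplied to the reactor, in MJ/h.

Q_in = 928 MJ/h

Extent of reaction ξ = 0.439 × 3.77 = 1.655 mol/s
Reaction term: ξ·ΔH°_rxn = 1.655 × 57.6 = 95.33 kJ/s
Sensible, feed 33.4→25 °C: -7.442 kJ/s
Outlet flows (mol/s): A 2.115, B 3.3101
Sensible, products 25→244 °C: 170.03 kJ/s
Q = ΔH = 257.92 kJ/s = 257.92 kW
Heat supplied = 928.5 MJ/h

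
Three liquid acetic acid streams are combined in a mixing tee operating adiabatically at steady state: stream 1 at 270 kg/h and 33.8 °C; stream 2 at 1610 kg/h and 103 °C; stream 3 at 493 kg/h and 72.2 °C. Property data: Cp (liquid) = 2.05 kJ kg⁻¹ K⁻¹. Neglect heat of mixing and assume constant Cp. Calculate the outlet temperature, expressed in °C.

T_out = 88.7 °C

Adiabatic, steady state ⇒ Σ ṁᵢCp,ᵢ(T_out − Tᵢ) = 0
T_out = Σ ṁᵢCp,ᵢTᵢ / Σ ṁᵢCp,ᵢ
      = 431630 / 4864.6 = 88.728 °C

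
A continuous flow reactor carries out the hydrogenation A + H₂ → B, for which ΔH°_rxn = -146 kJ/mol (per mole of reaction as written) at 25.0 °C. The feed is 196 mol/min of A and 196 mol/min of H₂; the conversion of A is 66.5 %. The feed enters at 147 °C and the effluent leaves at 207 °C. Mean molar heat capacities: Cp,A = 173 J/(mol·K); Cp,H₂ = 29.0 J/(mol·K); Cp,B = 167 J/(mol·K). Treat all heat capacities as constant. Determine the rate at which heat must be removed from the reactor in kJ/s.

Extent of reaction ξ = 0.665 × 196 = 130.34 mol/min
Reaction term: ξ·ΔH°_rxn = 130.34 × -146 = -19030 kJ/min
Sensible, feed 147→25 °C: -4830.2 kJ/min
Outlet flows (mol/min): A 65.66, H₂ 65.66, B 130.34
Sensible, products 25→207 °C: 6375.5 kJ/min
Q = ΔH = -17484 kJ/min = -291.41 kW
Heat removed = 291.41 kJ/s

Q_out = 291 kJ/s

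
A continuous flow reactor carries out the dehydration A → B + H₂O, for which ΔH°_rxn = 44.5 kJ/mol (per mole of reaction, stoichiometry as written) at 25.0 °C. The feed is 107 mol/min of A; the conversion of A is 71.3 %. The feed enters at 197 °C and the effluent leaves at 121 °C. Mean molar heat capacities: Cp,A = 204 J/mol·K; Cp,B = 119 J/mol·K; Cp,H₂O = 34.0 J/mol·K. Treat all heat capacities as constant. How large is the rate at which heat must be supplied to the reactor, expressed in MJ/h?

Q_in = 81.8 MJ/h

Extent of reaction ξ = 0.713 × 107 = 76.291 mol/min
Reaction term: ξ·ΔH°_rxn = 76.291 × 44.5 = 3394.9 kJ/min
Sensible, feed 197→25 °C: -3754.4 kJ/min
Outlet flows (mol/min): A 30.709, B 76.291, H₂O 76.291
Sensible, products 25→121 °C: 1722 kJ/min
Q = ΔH = 1362.5 kJ/min = 22.708 kW
Heat supplied = 81.75 MJ/h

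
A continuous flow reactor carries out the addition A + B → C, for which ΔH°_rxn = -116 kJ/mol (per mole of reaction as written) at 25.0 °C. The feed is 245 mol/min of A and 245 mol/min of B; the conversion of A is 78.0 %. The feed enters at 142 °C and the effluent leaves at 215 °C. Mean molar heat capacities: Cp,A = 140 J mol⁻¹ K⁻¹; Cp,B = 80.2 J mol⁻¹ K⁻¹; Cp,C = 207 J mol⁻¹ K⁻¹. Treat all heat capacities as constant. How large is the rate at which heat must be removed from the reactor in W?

Extent of reaction ξ = 0.780 × 245 = 191.1 mol/min
Reaction term: ξ·ΔH°_rxn = 191.1 × -116 = -22168 kJ/min
Sensible, feed 142→25 °C: -6312 kJ/min
Outlet flows (mol/min): A 53.9, B 53.9, C 191.1
Sensible, products 25→215 °C: 9771 kJ/min
Q = ΔH = -18709 kJ/min = -311.81 kW
Heat removed = 311810 W

Q_out = 312000 W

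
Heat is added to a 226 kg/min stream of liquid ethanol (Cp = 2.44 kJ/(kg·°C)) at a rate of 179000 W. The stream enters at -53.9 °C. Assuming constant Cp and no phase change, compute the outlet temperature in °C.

Q = 179000 W = 10740 kJ/min
ΔT = Q/(ṁ·Cp) = 10740/(226×2.44) = 19.476 K
T_out = -53.9 + 19.476 = -34.424 °C

T_out = -34.4 °C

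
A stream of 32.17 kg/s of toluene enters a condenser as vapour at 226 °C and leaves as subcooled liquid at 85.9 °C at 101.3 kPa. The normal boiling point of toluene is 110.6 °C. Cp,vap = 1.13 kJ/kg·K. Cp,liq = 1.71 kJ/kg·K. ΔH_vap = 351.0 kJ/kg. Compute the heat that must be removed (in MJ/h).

Q_c = 60600 MJ/h

vapour 226→110.6 °C: -130.4 kJ/kg
condensation at 110.6 °C: -351 kJ/kg
liquid 110.6→85.9 °C: -42.237 kJ/kg
Δh = -130.4 + -351 + -42.237 = -523.64 kJ/kg
Q = ṁ·Δh = 32.17 kg/s × -523.64 kJ/kg = -16845 kJ/s
|Q| = 16845 kW = 60644 MJ/h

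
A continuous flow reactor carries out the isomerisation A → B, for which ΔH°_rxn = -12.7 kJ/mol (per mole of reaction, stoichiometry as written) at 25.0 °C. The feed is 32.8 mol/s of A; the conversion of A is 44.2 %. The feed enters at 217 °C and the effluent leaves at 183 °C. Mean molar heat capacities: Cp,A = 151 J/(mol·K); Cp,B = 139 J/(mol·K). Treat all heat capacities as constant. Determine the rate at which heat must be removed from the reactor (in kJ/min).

Q_out = 22800 kJ/min

Extent of reaction ξ = 0.442 × 32.8 = 14.498 mol/s
Reaction term: ξ·ΔH°_rxn = 14.498 × -12.7 = -184.12 kJ/s
Sensible, feed 217→25 °C: -950.94 kJ/s
Outlet flows (mol/s): A 18.302, B 14.498
Sensible, products 25→183 °C: 755.05 kJ/s
Q = ΔH = -380 kJ/s = -380 kW
Heat removed = 22800 kJ/min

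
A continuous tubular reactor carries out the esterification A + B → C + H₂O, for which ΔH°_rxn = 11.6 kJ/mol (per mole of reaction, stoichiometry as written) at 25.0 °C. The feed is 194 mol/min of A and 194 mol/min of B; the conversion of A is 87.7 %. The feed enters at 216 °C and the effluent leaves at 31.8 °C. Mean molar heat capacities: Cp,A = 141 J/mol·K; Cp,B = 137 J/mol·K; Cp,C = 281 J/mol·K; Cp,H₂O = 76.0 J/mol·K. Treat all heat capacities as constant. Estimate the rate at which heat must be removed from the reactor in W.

Extent of reaction ξ = 0.877 × 194 = 170.14 mol/min
Reaction term: ξ·ΔH°_rxn = 170.14 × 11.6 = 1973.6 kJ/min
Sensible, feed 216→25 °C: -10301 kJ/min
Outlet flows (mol/min): A 23.862, B 23.862, C 170.14, H₂O 170.14
Sensible, products 25→31.8 °C: 458.14 kJ/min
Q = ΔH = -7869.3 kJ/min = -131.15 kW
Heat removed = 131150 W

Q_out = 131000 W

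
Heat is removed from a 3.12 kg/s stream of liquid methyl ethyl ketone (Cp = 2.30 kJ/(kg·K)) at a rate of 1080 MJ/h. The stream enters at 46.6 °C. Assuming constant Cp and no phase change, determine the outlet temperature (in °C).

T_out = 4.79 °C

Q = 1080 MJ/h = 300 kJ/s
ΔT = Q/(ṁ·Cp) = 300/(3.12×2.30) = 41.806 K
T_out = 46.6 − 41.806 = 4.794 °C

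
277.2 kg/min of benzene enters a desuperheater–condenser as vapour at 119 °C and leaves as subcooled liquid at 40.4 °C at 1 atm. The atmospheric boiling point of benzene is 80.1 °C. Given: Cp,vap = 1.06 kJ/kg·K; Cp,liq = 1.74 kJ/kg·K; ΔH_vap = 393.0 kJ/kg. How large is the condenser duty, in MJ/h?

Q_c = 8370 MJ/h

vapour 119→80.1 °C: -41.234 kJ/kg
condensation at 80.1 °C: -393 kJ/kg
liquid 80.1→40.4 °C: -69.078 kJ/kg
Δh = -41.234 + -393 + -69.078 = -503.31 kJ/kg
Q = ṁ·Δh = 277.2 kg/min × -503.31 kJ/kg = -139520 kJ/min
|Q| = 2325.3 kW = 8371.1 MJ/h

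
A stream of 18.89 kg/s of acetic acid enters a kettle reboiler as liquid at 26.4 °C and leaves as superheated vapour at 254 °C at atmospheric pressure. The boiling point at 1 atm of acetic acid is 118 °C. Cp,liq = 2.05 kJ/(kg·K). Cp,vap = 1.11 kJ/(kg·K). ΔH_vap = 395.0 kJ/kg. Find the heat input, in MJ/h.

Q = 49900 MJ/h

liquid 26.4→118 °C: 187.78 kJ/kg
vaporisation at 118 °C: 395 kJ/kg
vapour 118→254 °C: 150.96 kJ/kg
Δh = 187.78 + 395 + 150.96 = 733.74 kJ/kg
Q = ṁ·Δh = 18.89 kg/s × 733.74 kJ/kg = 13860 kJ/s
|Q| = 13860 kW = 49897 MJ/h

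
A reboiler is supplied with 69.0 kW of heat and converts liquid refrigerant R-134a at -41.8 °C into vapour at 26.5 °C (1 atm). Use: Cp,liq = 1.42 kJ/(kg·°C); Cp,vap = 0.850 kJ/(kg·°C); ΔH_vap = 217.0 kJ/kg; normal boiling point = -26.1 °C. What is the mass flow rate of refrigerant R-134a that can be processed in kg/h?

ṁ = 875 kg/h

Δh = 1.42×(-26.1−-41.8) + 217.0 + 0.850×(26.5−-26.1) = 284 kJ/kg
Q = 69.0 kW = 69 kJ/s = 248400 kJ/h
ṁ = Q/Δh = 248400 / 284 = 874.64 kg/h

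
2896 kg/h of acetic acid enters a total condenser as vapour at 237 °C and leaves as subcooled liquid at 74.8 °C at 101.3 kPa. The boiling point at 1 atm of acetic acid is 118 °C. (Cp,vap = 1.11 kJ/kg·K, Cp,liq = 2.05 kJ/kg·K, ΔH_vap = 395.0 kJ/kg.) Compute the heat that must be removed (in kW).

Q_c = 495 kW

vapour 237→118 °C: -132.09 kJ/kg
condensation at 118 °C: -395 kJ/kg
liquid 118→74.8 °C: -88.56 kJ/kg
Δh = -132.09 + -395 + -88.56 = -615.65 kJ/kg
Q = ṁ·Δh = 2896 kg/h × -615.65 kJ/kg = -1.7829e+06 kJ/h
|Q| = 495.26 kW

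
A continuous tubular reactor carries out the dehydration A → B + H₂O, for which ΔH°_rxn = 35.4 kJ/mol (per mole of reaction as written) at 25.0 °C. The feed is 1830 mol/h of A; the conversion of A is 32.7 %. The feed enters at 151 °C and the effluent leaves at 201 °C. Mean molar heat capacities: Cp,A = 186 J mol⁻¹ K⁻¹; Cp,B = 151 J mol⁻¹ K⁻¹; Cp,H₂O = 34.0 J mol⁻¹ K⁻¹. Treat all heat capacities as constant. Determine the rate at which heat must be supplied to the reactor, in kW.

Extent of reaction ξ = 0.327 × 1830 = 598.41 mol/h
Reaction term: ξ·ΔH°_rxn = 598.41 × 35.4 = 21184 kJ/h
Sensible, feed 151→25 °C: -42888 kJ/h
Outlet flows (mol/h): A 1231.6, B 598.41, H₂O 598.41
Sensible, products 25→201 °C: 59802 kJ/h
Q = ΔH = 38097 kJ/h = 10.583 kW
Heat supplied = 10.583 kW

Q_in = 10.6 kW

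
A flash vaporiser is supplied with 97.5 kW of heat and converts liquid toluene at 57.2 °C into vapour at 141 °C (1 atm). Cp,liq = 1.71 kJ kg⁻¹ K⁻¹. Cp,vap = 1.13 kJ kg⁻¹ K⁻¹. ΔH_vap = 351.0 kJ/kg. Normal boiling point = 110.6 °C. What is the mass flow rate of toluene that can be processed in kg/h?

ṁ = 736 kg/h

Δh = 1.71×(110.6−57.2) + 351.0 + 1.13×(141−110.6) = 476.67 kJ/kg
Q = 97.5 kW = 97.5 kJ/s = 351000 kJ/h
ṁ = Q/Δh = 351000 / 476.67 = 736.36 kg/h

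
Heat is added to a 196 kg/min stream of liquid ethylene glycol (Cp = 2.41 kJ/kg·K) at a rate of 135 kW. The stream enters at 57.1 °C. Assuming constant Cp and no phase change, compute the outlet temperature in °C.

T_out = 74.2 °C

Q = 135 kW = 8100 kJ/min
ΔT = Q/(ṁ·Cp) = 8100/(196×2.41) = 17.148 K
T_out = 57.1 + 17.148 = 74.248 °C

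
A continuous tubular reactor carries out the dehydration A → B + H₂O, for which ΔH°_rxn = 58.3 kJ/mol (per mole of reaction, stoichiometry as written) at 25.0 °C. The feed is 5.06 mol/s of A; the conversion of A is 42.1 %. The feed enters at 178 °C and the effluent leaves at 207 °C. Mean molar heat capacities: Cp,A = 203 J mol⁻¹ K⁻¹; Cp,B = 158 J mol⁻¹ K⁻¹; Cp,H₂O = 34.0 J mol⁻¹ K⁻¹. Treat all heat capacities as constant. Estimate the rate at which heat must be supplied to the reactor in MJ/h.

Q_in = 539 MJ/h

Extent of reaction ξ = 0.421 × 5.06 = 2.1303 mol/s
Reaction term: ξ·ΔH°_rxn = 2.1303 × 58.3 = 124.19 kJ/s
Sensible, feed 178→25 °C: -157.16 kJ/s
Outlet flows (mol/s): A 2.9297, B 2.1303, H₂O 2.1303
Sensible, products 25→207 °C: 182.68 kJ/s
Q = ΔH = 149.72 kJ/s = 149.72 kW
Heat supplied = 538.98 MJ/h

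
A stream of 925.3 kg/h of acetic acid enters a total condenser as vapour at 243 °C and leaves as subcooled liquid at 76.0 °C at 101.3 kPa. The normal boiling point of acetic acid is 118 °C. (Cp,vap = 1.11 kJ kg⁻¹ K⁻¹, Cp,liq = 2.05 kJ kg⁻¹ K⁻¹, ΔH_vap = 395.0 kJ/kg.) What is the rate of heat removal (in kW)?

vapour 243→118 °C: -138.75 kJ/kg
condensation at 118 °C: -395 kJ/kg
liquid 118→76.0 °C: -86.1 kJ/kg
Δh = -138.75 + -395 + -86.1 = -619.85 kJ/kg
Q = ṁ·Δh = 925.3 kg/h × -619.85 kJ/kg = -573550 kJ/h
|Q| = 159.32 kW

Q_c = 159 kW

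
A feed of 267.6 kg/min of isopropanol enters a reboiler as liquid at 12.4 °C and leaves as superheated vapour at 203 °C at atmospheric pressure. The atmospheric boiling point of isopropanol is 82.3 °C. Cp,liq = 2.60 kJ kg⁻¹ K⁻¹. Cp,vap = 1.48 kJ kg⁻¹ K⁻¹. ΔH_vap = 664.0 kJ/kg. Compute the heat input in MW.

liquid 12.4→82.3 °C: 181.74 kJ/kg
vaporisation at 82.3 °C: 664 kJ/kg
vapour 82.3→203 °C: 178.64 kJ/kg
Δh = 181.74 + 664 + 178.64 = 1024.4 kJ/kg
Q = ṁ·Δh = 267.6 kg/min × 1024.4 kJ/kg = 274120 kJ/min
|Q| = 4568.7 kW = 4.5687 MW

Q = 4.57 MW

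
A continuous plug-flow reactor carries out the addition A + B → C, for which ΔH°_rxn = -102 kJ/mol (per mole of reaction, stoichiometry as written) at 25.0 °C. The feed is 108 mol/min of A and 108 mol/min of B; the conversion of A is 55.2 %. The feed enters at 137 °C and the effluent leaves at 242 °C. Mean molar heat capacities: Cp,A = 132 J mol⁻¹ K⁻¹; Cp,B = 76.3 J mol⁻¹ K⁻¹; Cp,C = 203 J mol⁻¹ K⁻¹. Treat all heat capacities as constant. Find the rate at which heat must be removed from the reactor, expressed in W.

Q_out = 63100 W

Extent of reaction ξ = 0.552 × 108 = 59.616 mol/min
Reaction term: ξ·ΔH°_rxn = 59.616 × -102 = -6080.8 kJ/min
Sensible, feed 137→25 °C: -2519.6 kJ/min
Outlet flows (mol/min): A 48.384, B 48.384, C 59.616
Sensible, products 25→242 °C: 4813.2 kJ/min
Q = ΔH = -3787.3 kJ/min = -63.121 kW
Heat removed = 63121 W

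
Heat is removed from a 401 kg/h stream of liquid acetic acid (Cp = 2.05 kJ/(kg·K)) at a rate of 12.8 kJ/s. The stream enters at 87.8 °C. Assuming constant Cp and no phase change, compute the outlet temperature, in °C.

Q = 12.8 kJ/s = 46080 kJ/h
ΔT = Q/(ṁ·Cp) = 46080/(401×2.05) = 56.055 K
T_out = 87.8 − 56.055 = 31.745 °C

T_out = 31.7 °C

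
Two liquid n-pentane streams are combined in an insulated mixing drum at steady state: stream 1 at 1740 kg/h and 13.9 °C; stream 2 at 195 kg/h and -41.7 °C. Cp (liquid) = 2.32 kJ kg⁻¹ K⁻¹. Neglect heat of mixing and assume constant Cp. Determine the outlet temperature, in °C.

T_out = 8.30 °C

No heat crosses the boundary, so H_out = H_in.
Σ ṁᵢCp,ᵢTᵢ = 1740×2.32×13.9 + 195×2.32×-41.7 = 37246
Σ ṁᵢCp,ᵢ = 1740×2.32 + 195×2.32 = 4489.2
T_out = 37246 / 4489.2 = 8.2969 °C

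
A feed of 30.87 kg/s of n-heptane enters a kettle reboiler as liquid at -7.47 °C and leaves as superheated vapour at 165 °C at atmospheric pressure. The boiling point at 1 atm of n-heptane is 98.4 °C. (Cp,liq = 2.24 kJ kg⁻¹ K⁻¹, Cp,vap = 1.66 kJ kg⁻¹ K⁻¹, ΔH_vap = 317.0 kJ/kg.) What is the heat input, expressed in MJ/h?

Q = 73900 MJ/h

liquid -7.47→98.4 °C: 237.15 kJ/kg
vaporisation at 98.4 °C: 317 kJ/kg
vapour 98.4→165 °C: 110.56 kJ/kg
Δh = 237.15 + 317 + 110.56 = 664.7 kJ/kg
Q = ṁ·Δh = 30.87 kg/s × 664.7 kJ/kg = 20519 kJ/s
|Q| = 20519 kW = 73870 MJ/h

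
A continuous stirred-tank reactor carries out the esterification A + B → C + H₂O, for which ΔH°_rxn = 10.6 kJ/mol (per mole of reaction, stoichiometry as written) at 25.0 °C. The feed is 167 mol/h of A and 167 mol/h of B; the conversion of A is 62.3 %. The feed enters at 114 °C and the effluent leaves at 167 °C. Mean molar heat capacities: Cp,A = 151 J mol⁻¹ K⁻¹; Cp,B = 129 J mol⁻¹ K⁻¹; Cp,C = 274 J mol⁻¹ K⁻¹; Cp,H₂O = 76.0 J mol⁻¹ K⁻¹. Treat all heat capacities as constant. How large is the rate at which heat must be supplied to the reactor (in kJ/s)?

Extent of reaction ξ = 0.623 × 167 = 104.04 mol/h
Reaction term: ξ·ΔH°_rxn = 104.04 × 10.6 = 1102.8 kJ/h
Sensible, feed 114→25 °C: -4161.6 kJ/h
Outlet flows (mol/h): A 62.959, B 62.959, C 104.04, H₂O 104.04
Sensible, products 25→167 °C: 7674.1 kJ/h
Q = ΔH = 4615.3 kJ/h = 1.282 kW
Heat supplied = 1.282 kJ/s

Q_in = 1.28 kJ/s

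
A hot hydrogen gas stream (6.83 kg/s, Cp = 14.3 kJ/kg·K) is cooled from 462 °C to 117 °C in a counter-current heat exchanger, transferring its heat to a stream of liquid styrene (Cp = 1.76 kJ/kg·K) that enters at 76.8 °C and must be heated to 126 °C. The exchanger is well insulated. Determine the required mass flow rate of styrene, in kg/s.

ṁ_c = 389 kg/s

Heat released by hot stream: Q = 6.83 × 14.3 × (462 − 117) = 33696 kJ/s
Energy balance on cold side (adiabatic exchanger): Q = ṁ_c·Cp_c·(T_c,out − T_c,in)
ṁ_c = 33696 / [1.76 × (126 − 76.8)] = 389.13 kg/s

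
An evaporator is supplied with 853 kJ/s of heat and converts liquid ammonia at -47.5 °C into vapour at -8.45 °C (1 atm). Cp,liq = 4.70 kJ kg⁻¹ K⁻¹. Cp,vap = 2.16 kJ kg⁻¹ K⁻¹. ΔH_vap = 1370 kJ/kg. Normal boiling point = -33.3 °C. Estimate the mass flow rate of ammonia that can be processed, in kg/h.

Δh = 4.70×(-33.3−-47.5) + 1370 + 2.16×(-8.45−-33.3) = 1490.4 kJ/kg
Q = 853 kJ/s = 853 kJ/s = 3.0708e+06 kJ/h
ṁ = Q/Δh = 3.0708e+06 / 1490.4 = 2060.4 kg/h

ṁ = 2060 kg/h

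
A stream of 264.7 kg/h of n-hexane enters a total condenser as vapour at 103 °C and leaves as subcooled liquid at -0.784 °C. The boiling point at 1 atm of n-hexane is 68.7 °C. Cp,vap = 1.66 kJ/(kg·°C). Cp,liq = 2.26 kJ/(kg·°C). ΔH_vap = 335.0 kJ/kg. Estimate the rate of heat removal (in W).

Q_c = 40400 W

vapour 103→68.7 °C: -56.938 kJ/kg
condensation at 68.7 °C: -335 kJ/kg
liquid 68.7→-0.784 °C: -157.03 kJ/kg
Δh = -56.938 + -335 + -157.03 = -548.97 kJ/kg
Q = ṁ·Δh = 264.7 kg/h × -548.97 kJ/kg = -145310 kJ/h
|Q| = 40.365 kW = 40365 W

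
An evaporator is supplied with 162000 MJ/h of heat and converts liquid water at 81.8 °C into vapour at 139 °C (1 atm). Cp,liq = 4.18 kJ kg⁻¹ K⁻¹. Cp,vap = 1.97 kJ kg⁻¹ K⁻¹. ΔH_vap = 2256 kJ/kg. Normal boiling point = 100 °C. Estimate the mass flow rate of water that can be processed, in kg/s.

ṁ = 18.7 kg/s

Δh = 4.18×(100−81.8) + 2256 + 1.97×(139−100) = 2408.9 kJ/kg
Q = 162000 MJ/h = 45000 kJ/s = 45000 kJ/s
ṁ = Q/Δh = 45000 / 2408.9 = 18.681 kg/s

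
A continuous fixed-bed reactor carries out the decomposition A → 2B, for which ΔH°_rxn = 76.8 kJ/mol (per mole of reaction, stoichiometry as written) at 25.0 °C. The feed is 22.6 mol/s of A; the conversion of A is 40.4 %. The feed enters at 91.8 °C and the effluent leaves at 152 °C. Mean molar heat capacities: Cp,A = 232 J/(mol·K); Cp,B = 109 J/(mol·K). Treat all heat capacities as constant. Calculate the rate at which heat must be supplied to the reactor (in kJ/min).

Extent of reaction ξ = 0.404 × 22.6 = 9.1304 mol/s
Reaction term: ξ·ΔH°_rxn = 9.1304 × 76.8 = 701.21 kJ/s
Sensible, feed 91.8→25 °C: -350.25 kJ/s
Outlet flows (mol/s): A 13.47, B 18.261
Sensible, products 25→152 °C: 649.65 kJ/s
Q = ΔH = 1000.6 kJ/s = 1000.6 kW
Heat supplied = 60037 kJ/min

Q_in = 60000 kJ/min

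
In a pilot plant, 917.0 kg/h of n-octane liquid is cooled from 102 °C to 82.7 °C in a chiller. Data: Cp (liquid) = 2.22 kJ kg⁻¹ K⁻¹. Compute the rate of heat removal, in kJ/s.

Q_c = 10.9 kJ/s

Q = ṁ·Cp·ΔT = 917.0 × 2.22 × (82.7 − 102) = -39290 kJ/h
Converting: 39290 / 3600 s = 10.914 kW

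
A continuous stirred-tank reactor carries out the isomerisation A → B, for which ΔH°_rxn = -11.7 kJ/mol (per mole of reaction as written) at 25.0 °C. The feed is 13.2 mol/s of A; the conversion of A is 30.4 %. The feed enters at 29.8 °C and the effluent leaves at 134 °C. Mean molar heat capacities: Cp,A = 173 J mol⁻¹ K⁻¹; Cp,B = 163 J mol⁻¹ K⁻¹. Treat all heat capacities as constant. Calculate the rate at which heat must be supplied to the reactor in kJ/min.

Q_in = 11200 kJ/min

Extent of reaction ξ = 0.304 × 13.2 = 4.0128 mol/s
Reaction term: ξ·ΔH°_rxn = 4.0128 × -11.7 = -46.95 kJ/s
Sensible, feed 29.8→25 °C: -10.961 kJ/s
Outlet flows (mol/s): A 9.1872, B 4.0128
Sensible, products 25→134 °C: 244.54 kJ/s
Q = ΔH = 186.63 kJ/s = 186.63 kW
Heat supplied = 11198 kJ/min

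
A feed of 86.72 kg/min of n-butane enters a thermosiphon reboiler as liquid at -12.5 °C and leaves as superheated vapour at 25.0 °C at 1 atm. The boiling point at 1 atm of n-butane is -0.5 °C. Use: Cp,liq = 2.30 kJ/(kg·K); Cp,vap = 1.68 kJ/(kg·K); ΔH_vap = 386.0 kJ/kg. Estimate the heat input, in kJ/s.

Q = 660 kJ/s

liquid -12.5→-0.5 °C: 27.6 kJ/kg
vaporisation at -0.5 °C: 386 kJ/kg
vapour -0.5→25.0 °C: 42.84 kJ/kg
Δh = 27.6 + 386 + 42.84 = 456.44 kJ/kg
Q = ṁ·Δh = 86.72 kg/min × 456.44 kJ/kg = 39582 kJ/min
|Q| = 659.71 kW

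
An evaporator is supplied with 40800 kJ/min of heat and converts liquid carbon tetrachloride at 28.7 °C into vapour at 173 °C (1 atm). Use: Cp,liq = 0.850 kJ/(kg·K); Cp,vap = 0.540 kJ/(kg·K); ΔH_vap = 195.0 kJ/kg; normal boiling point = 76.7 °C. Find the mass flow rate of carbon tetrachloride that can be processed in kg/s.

ṁ = 2.36 kg/s

Δh = 0.850×(76.7−28.7) + 195.0 + 0.540×(173−76.7) = 287.8 kJ/kg
Q = 40800 kJ/min = 680 kJ/s = 680 kJ/s
ṁ = Q/Δh = 680 / 287.8 = 2.3627 kg/s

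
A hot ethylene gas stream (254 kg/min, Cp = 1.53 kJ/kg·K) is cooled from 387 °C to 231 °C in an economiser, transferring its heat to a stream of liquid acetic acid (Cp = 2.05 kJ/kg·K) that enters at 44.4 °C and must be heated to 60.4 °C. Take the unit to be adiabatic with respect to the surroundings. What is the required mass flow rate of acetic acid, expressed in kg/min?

Heat released by hot stream: Q = 254 × 1.53 × (387 − 231) = 60625 kJ/min
Energy balance on cold side (adiabatic exchanger): Q = ṁ_c·Cp_c·(T_c,out − T_c,in)
ṁ_c = 60625 / [2.05 × (60.4 − 44.4)] = 1848.3 kg/min

ṁ_c = 1850 kg/min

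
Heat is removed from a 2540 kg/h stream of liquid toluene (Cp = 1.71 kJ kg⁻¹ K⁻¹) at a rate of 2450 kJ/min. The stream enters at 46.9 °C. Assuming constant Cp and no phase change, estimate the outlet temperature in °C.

T_out = 13.1 °C

Q = 2450 kJ/min = 147000 kJ/h
ΔT = Q/(ṁ·Cp) = 147000/(2540×1.71) = 33.844 K
T_out = 46.9 − 33.844 = 13.056 °C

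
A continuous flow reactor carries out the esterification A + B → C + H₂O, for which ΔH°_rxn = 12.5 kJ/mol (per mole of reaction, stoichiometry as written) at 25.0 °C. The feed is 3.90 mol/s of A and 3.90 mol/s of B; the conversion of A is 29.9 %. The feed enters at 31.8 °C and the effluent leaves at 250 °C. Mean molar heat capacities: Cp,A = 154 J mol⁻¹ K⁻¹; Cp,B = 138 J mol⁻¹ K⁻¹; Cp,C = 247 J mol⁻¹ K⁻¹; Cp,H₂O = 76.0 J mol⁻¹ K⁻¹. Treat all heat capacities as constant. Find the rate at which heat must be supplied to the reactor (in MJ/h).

Extent of reaction ξ = 0.299 × 3.90 = 1.1661 mol/s
Reaction term: ξ·ΔH°_rxn = 1.1661 × 12.5 = 14.576 kJ/s
Sensible, feed 31.8→25 °C: -7.7438 kJ/s
Outlet flows (mol/s): A 2.7339, B 2.7339, C 1.1661, H₂O 1.1661
Sensible, products 25→250 °C: 264.36 kJ/s
Q = ΔH = 271.2 kJ/s = 271.2 kW
Heat supplied = 976.31 MJ/h

Q_in = 976 MJ/h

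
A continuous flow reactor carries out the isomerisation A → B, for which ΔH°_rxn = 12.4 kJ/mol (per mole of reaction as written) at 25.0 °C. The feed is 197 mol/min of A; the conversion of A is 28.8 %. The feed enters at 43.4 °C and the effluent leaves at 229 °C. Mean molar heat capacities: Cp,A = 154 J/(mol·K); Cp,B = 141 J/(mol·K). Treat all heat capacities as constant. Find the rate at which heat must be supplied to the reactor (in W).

Extent of reaction ξ = 0.288 × 197 = 56.736 mol/min
Reaction term: ξ·ΔH°_rxn = 56.736 × 12.4 = 703.53 kJ/min
Sensible, feed 43.4→25 °C: -558.22 kJ/min
Outlet flows (mol/min): A 140.26, B 56.736
Sensible, products 25→229 °C: 6038.5 kJ/min
Q = ΔH = 6183.8 kJ/min = 103.06 kW
Heat supplied = 103060 W

Q_in = 103000 W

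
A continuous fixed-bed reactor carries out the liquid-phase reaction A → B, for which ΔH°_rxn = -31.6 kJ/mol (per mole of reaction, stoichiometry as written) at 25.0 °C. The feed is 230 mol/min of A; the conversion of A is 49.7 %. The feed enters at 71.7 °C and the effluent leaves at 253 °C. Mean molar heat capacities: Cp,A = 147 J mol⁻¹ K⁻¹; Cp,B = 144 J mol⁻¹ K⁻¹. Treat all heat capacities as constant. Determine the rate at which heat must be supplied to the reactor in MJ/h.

Extent of reaction ξ = 0.497 × 230 = 114.31 mol/min
Reaction term: ξ·ΔH°_rxn = 114.31 × -31.6 = -3612.2 kJ/min
Sensible, feed 71.7→25 °C: -1578.9 kJ/min
Outlet flows (mol/min): A 115.69, B 114.31
Sensible, products 25→253 °C: 7630.5 kJ/min
Q = ΔH = 2439.4 kJ/min = 40.656 kW
Heat supplied = 146.36 MJ/h

Q_in = 146 MJ/h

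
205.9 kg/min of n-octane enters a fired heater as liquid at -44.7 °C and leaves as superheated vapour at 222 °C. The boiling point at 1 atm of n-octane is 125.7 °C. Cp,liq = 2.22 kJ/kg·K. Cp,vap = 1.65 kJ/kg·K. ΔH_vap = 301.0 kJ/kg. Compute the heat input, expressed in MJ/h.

Q = 10400 MJ/h

liquid -44.7→125.7 °C: 378.29 kJ/kg
vaporisation at 125.7 °C: 301 kJ/kg
vapour 125.7→222 °C: 158.89 kJ/kg
Δh = 378.29 + 301 + 158.89 = 838.18 kJ/kg
Q = ṁ·Δh = 205.9 kg/min × 838.18 kJ/kg = 172580 kJ/min
|Q| = 2876.4 kW = 10355 MJ/h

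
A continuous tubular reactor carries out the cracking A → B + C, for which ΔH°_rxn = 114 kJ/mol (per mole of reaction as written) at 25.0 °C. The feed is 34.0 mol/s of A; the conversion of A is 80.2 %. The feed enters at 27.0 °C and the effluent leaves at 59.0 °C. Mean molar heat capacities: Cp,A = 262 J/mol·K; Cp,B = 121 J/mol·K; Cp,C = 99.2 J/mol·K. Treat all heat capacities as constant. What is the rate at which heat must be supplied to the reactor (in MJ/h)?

Extent of reaction ξ = 0.802 × 34.0 = 27.268 mol/s
Reaction term: ξ·ΔH°_rxn = 27.268 × 114 = 3108.6 kJ/s
Sensible, feed 27.0→25 °C: -17.816 kJ/s
Outlet flows (mol/s): A 6.732, B 27.268, C 27.268
Sensible, products 25→59.0 °C: 264.12 kJ/s
Q = ΔH = 3354.9 kJ/s = 3354.9 kW
Heat supplied = 12077 MJ/h

Q_in = 12100 MJ/h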